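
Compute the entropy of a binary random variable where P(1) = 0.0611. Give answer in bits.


H = -p*log2(p) - (1-p)*log2(1-p). -0.0611*log2(0.0611) = 0.246397; -0.9389*log2(0.9389) = 0.085399. H = 0.246397 + 0.085399 = 0.3318

0.3318 bits


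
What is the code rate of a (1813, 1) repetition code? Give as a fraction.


Rate = k/n = 1/1813

1/1813


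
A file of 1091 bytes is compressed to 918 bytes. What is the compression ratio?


Ratio = original / compressed = 1091 / 918 = 1.1885

1.1885


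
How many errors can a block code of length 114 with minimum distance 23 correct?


Correction capability = floor((d-1)/2) = floor((23-1)/2) = 11

11 errors


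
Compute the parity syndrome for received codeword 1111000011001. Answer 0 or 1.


Syndrome = XOR of all bits = 1 XOR 1 XOR 1 XOR 1 XOR 0 XOR 0 XOR 0 XOR 0 XOR 1 XOR 1 XOR 0 XOR 0 XOR 1 = 1

1


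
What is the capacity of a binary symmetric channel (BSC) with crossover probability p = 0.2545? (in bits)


H(p) = -p*log2(p) - (1-p)*log2(1-p) = -0.2545*log2(0.2545) - 0.7455*log2(0.7455) = 0.502450 + 0.315883 = 0.8183. C = 1 - H(p) = 1 - 0.8183 = 0.1817

0.1817 bits


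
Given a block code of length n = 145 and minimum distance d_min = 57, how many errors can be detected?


Detection capability = d_min - 1 = 57 - 1 = 56

56 errors


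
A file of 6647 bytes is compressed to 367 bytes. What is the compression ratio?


Ratio = original / compressed = 6647 / 367 = 18.1117

18.1117


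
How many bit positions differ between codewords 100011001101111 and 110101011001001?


Count differing positions: . ^ . ^ ^ . . ^ . ^ . . ^ ^ . = 7 differences

7


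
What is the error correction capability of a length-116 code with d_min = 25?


Correction capability = floor((d-1)/2) = floor((25-1)/2) = 12

12 errors


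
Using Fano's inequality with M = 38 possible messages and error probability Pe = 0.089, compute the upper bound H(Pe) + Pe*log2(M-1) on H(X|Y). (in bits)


H(Pe) = -Pe*log2(Pe) - (1-Pe)*log2(1-Pe) = -0.089*log2(0.089) - 0.911*log2(0.911) = 0.310615 + 0.122509 = 0.4331. Pe*log2(M-1) = 0.089*log2(37) = 0.463641. Bound = H(Pe) + Pe*log2(M-1) = 0.310615 + 0.122509 + 0.463641 = 0.8968

0.8968 bits


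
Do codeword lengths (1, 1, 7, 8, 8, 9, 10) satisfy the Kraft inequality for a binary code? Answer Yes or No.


Kraft sum = sum(2^(-l_i)) = 1.0186, need <= 1. Result: violated (a binary prefix-free code with these lengths cannot exist)

No


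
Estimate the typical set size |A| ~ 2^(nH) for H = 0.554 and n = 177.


log2|A_typical| = nH = 177 * 0.554 = 98.058, so |A_typical| ~ 2^98.058 = 3.299e+29

3.299e+29


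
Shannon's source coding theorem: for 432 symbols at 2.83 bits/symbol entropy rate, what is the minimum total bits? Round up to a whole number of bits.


Minimum bits >= n * H = 432 * 2.83 = 1222.56, rounded up to a whole number of bits = 1223

1223 bits


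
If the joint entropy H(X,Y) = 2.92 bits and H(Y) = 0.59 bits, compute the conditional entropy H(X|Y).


H(X|Y) = H(X,Y) - H(Y) = 2.92 - 0.59 = 2.33

2.33 bits


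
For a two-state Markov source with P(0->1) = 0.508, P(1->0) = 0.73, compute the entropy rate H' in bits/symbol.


Stationary distribution: pi_0 = p10/(p01+p10) = 0.5897, pi_1 = 0.4103. Entropy rate H' = pi_0*H(p01) + pi_1*H(p10) = 0.5897*0.9998 + 0.4103*0.8415 = 0.9348

0.9348 bits/symbol


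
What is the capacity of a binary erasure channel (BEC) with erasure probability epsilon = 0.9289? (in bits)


C = 1 - epsilon = 1 - 0.9289 = 0.0711

0.0711 bits


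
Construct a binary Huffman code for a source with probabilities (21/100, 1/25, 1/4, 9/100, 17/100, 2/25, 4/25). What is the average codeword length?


Huffman construction (repeatedly merge the two least-probable nodes; each merge adds 1 bit to every symbol beneath it): 1/25 + 2/25 = 3/25; 9/100 + 3/25 = 21/100; 4/25 + 17/100 = 33/100; 21/100 + 21/100 = 21/50; 1/4 + 33/100 = 29/50; 21/50 + 29/50 = 1. Resulting codeword lengths (in the order the probabilities were given): (2, 4, 2, 3, 3, 4, 3). L_avg = sum(p_i * l_i) = 21/100*2 + 1/25*4 + 1/4*2 + 9/100*3 + 17/100*3 + 2/25*4 + 4/25*3 = 133/50 = 2.66

2.66 bits


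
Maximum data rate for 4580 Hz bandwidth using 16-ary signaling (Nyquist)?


Rate = 2 * B * log2(M) = 2 * 4580 * 4.0 = 36640.0

36640.0 bps


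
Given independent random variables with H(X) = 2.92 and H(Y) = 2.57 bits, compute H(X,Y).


For independent variables, H(X,Y) = H(X) + H(Y) = 2.92 + 2.57 = 5.49

5.49 bits


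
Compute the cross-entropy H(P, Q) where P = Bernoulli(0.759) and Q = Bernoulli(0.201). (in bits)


H(P,Q) = -p*log2(q) - (1-p)*log2(1-q). -0.759*log2(0.201) = 1.756882; -0.241*log2(0.799) = 0.078020. H(P,Q) = 1.756882 + 0.078020 = 1.8349

1.8349 bits


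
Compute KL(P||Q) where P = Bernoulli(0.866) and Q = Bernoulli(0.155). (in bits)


KL = p*log2(p/q) + (1-p)*log2((1-p)/(1-q)) = 0.866*log2(0.866/0.155) + 0.134*log2(0.134/0.845) = 1.7935

1.7935 bits


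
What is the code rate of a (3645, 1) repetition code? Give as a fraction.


Rate = k/n = 1/3645

1/3645


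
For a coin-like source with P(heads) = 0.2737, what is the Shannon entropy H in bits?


H = -p*log2(p) - (1-p)*log2(1-p). -0.2737*log2(0.2737) = 0.511636; -0.7263*log2(0.7263) = 0.335088. H = 0.511636 + 0.335088 = 0.8467

0.8467 bits


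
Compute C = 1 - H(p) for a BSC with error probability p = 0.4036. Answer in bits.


H(p) = -p*log2(p) - (1-p)*log2(1-p) = -0.4036*log2(0.4036) - 0.5964*log2(0.5964) = 0.528313 + 0.444704 = 0.973. C = 1 - H(p) = 1 - 0.973 = 0.027

0.027 bits


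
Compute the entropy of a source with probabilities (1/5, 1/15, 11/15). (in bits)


H = -sum(p_i * log2(p_i)). Terms: -(1/5)*log2(1/5) = 0.464386; -(1/15)*log2(1/15) = 0.260459; -(11/15)*log2(11/15) = 0.328137. H = 0.464386 + 0.260459 + 0.328137 = 1.053

1.053 bits


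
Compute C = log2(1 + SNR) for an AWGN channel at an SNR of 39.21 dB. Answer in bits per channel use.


SNR_linear = 10^(39.21/10) = 8336.8118; C = log2(1 + SNR_linear) = log2(1 + 8336.8118) = 13.0255

13.0255 bits/channel use


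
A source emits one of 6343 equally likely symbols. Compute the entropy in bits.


H = log2(n) = log2(6343) = 12.6309

12.6309 bits


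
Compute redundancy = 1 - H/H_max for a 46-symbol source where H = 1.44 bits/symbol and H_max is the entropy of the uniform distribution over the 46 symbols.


H_max = log2(K) = log2(46) = 5.5236 bits/symbol. Redundancy = 1 - H/H_max = 1 - 1.44/5.5236 = 1 - 0.2607 = 0.7393

0.7393


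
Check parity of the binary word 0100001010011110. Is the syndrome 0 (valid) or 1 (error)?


Syndrome = XOR of all bits = 0 XOR 1 XOR 0 XOR 0 XOR 0 XOR 0 XOR 1 XOR 0 XOR 1 XOR 0 XOR 0 XOR 1 XOR 1 XOR 1 XOR 1 XOR 0 = 1

1


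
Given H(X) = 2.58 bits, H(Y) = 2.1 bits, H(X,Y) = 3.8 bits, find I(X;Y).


I(X;Y) = H(X) + H(Y) - H(X,Y) = 2.58 + 2.1 - 3.8 = 0.88

0.88 bits


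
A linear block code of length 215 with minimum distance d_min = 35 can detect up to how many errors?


Detection capability = d_min - 1 = 35 - 1 = 34

34 errors


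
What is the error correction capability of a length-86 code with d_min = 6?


Correction capability = floor((d-1)/2) = floor((6-1)/2) = 2

2 errors


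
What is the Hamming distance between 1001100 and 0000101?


Count differing positions: ^ . . ^ . . ^ = 3 differences

3


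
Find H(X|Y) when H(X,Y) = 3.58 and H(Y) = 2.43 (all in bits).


H(X|Y) = H(X,Y) - H(Y) = 3.58 - 2.43 = 1.15

1.15 bits


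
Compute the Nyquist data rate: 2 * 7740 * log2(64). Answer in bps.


Rate = 2 * B * log2(M) = 2 * 7740 * 6.0 = 92880.0

92880.0 bps


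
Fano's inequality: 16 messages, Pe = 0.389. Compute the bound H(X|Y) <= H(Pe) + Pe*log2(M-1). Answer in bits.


H(Pe) = -Pe*log2(Pe) - (1-Pe)*log2(1-Pe) = -0.389*log2(0.389) - 0.611*log2(0.611) = 0.529879 + 0.434272 = 0.9642. Pe*log2(M-1) = 0.389*log2(15) = 1.519780. Bound = H(Pe) + Pe*log2(M-1) = 0.529879 + 0.434272 + 1.519780 = 2.4839

2.4839 bits


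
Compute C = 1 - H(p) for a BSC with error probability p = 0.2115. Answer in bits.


H(p) = -p*log2(p) - (1-p)*log2(1-p) = -0.2115*log2(0.2115) - 0.7885*log2(0.7885) = 0.474029 + 0.270311 = 0.7443. C = 1 - H(p) = 1 - 0.7443 = 0.2557

0.2557 bits


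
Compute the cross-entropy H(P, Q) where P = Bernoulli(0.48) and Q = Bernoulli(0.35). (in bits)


H(P,Q) = -p*log2(q) - (1-p)*log2(1-q). -0.48*log2(0.35) = 0.726995; -0.52*log2(0.65) = 0.323174. H(P,Q) = 0.726995 + 0.323174 = 1.0502

1.0502 bits


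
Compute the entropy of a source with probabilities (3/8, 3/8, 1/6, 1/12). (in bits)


H = -sum(p_i * log2(p_i)). Terms: -(3/8)*log2(3/8) = 0.530639; -(3/8)*log2(3/8) = 0.530639; -(1/6)*log2(1/6) = 0.430827; -(1/12)*log2(1/12) = 0.298747. H = 0.530639 + 0.530639 + 0.430827 + 0.298747 = 1.7909

1.7909 bits


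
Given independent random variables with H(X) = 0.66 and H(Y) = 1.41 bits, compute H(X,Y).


For independent variables, H(X,Y) = H(X) + H(Y) = 0.66 + 1.41 = 2.07

2.07 bits


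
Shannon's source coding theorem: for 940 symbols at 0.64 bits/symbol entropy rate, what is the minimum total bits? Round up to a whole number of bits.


Minimum bits >= n * H = 940 * 0.64 = 601.6, rounded up to a whole number of bits = 602

602 bits


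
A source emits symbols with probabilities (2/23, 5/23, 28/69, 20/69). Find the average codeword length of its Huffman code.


Huffman construction (repeatedly merge the two least-probable nodes; each merge adds 1 bit to every symbol beneath it): 2/23 + 5/23 = 7/23; 20/69 + 7/23 = 41/69; 28/69 + 41/69 = 1. Resulting codeword lengths (in the order the probabilities were given): (3, 3, 1, 2). L_avg = sum(p_i * l_i) = 2/23*3 + 5/23*3 + 28/69*1 + 20/69*2 = 131/69 = 1.8986

1.8986 bits


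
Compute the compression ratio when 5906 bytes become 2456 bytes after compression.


Ratio = original / compressed = 5906 / 2456 = 2.4047

2.4047


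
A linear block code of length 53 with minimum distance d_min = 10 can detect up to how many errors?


Detection capability = d_min - 1 = 10 - 1 = 9

9 errors


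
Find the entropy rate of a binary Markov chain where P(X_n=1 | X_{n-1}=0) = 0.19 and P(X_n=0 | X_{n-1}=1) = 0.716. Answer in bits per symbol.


Stationary distribution: pi_0 = p10/(p01+p10) = 0.7903, pi_1 = 0.2097. Entropy rate H' = pi_0*H(p01) + pi_1*H(p10) = 0.7903*0.7015 + 0.2097*0.8608 = 0.7349

0.7349 bits/symbol


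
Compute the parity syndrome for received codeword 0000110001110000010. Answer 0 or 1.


Syndrome = XOR of all bits = 0 XOR 0 XOR 0 XOR 0 XOR 1 XOR 1 XOR 0 XOR 0 XOR 0 XOR 1 XOR 1 XOR 1 XOR 0 XOR 0 XOR 0 XOR 0 XOR 0 XOR 1 XOR 0 = 0

0


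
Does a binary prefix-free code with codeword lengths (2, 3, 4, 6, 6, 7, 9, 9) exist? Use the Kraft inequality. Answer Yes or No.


Kraft sum = sum(2^(-l_i)) = 0.4805, need <= 1. Result: satisfied (a binary prefix-free code with these lengths exists)

Yes


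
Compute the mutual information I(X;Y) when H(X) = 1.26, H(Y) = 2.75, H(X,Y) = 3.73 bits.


I(X;Y) = H(X) + H(Y) - H(X,Y) = 1.26 + 2.75 - 3.73 = 0.28

0.28 bits


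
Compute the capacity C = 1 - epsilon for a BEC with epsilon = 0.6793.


C = 1 - epsilon = 1 - 0.6793 = 0.3207

0.3207 bits


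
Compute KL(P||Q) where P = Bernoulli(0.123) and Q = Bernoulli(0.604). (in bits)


KL = p*log2(p/q) + (1-p)*log2((1-p)/(1-q)) = 0.123*log2(0.123/0.604) + 0.877*log2(0.877/0.396) = 0.7236

0.7236 bits


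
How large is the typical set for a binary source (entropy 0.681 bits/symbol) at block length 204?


log2|A_typical| = nH = 204 * 0.681 = 138.924, so |A_typical| ~ 2^138.924 = 6.611e+41

6.611e+41


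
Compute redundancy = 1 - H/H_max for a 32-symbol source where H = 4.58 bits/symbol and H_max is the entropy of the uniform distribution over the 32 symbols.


H_max = log2(K) = log2(32) = 5.0 bits/symbol. Redundancy = 1 - H/H_max = 1 - 4.58/5.0 = 1 - 0.916 = 0.084

0.084


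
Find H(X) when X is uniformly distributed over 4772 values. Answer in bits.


H = log2(n) = log2(4772) = 12.2204

12.2204 bits


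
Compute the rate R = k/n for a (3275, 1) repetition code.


Rate = k/n = 1/3275

1/3275


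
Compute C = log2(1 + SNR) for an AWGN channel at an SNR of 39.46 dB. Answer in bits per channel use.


SNR_linear = 10^(39.46/10) = 8830.799; C = log2(1 + SNR_linear) = log2(1 + 8830.799) = 13.1085

13.1085 bits/channel use


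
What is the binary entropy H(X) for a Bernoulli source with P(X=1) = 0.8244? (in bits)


H = -p*log2(p) - (1-p)*log2(1-p). -0.8244*log2(0.8244) = 0.229664; -0.1756*log2(0.1756) = 0.440692. H = 0.229664 + 0.440692 = 0.6704

0.6704 bits


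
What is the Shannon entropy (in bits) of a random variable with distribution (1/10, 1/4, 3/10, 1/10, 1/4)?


H = -sum(p_i * log2(p_i)). Terms: -(1/10)*log2(1/10) = 0.332193; -(1/4)*log2(1/4) = 0.500000; -(3/10)*log2(3/10) = 0.521090; -(1/10)*log2(1/10) = 0.332193; -(1/4)*log2(1/4) = 0.500000. H = 0.332193 + 0.500000 + 0.521090 + 0.332193 + 0.500000 = 2.1855

2.1855 bits


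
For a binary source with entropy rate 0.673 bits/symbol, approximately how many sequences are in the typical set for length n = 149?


log2|A_typical| = nH = 149 * 0.673 = 100.277, so |A_typical| ~ 2^100.277 = 1.536e+30

1.536e+30


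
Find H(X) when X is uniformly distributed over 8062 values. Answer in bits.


H = log2(n) = log2(8062) = 12.9769

12.9769 bits


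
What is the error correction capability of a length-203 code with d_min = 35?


Correction capability = floor((d-1)/2) = floor((35-1)/2) = 17

17 errors


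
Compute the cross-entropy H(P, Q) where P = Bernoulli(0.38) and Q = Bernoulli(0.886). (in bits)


H(P,Q) = -p*log2(q) - (1-p)*log2(1-q). -0.38*log2(0.886) = 0.066356; -0.62*log2(0.114) = 1.942394. H(P,Q) = 0.066356 + 1.942394 = 2.0088

2.0088 bits


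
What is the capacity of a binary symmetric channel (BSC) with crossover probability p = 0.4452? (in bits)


H(p) = -p*log2(p) - (1-p)*log2(1-p) = -0.4452*log2(0.4452) - 0.5548*log2(0.5548) = 0.519760 + 0.471558 = 0.9913. C = 1 - H(p) = 1 - 0.9913 = 0.0087

0.0087 bits


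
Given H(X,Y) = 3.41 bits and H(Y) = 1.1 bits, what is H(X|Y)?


H(X|Y) = H(X,Y) - H(Y) = 3.41 - 1.1 = 2.31

2.31 bits


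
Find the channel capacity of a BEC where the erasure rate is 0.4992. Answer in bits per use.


C = 1 - epsilon = 1 - 0.4992 = 0.5008

0.5008 bits


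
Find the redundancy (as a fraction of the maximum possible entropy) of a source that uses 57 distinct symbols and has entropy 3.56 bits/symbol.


H_max = log2(K) = log2(57) = 5.8329 bits/symbol. Redundancy = 1 - H/H_max = 1 - 3.56/5.8329 = 1 - 0.6103 = 0.3897

0.3897


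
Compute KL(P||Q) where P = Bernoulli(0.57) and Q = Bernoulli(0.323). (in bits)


KL = p*log2(p/q) + (1-p)*log2((1-p)/(1-q)) = 0.57*log2(0.57/0.323) + 0.43*log2(0.43/0.677) = 0.1855

0.1855 bits


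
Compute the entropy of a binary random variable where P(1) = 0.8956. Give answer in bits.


H = -p*log2(p) - (1-p)*log2(1-p). -0.8956*log2(0.8956) = 0.142466; -0.1044*log2(0.1044) = 0.340324. H = 0.142466 + 0.340324 = 0.4828

0.4828 bits


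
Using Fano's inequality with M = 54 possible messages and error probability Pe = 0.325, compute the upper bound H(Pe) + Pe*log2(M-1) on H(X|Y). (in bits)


H(Pe) = -Pe*log2(Pe) - (1-Pe)*log2(1-Pe) = -0.325*log2(0.325) - 0.675*log2(0.675) = 0.526984 + 0.382752 = 0.9097. Pe*log2(M-1) = 0.325*log2(53) = 1.861574. Bound = H(Pe) + Pe*log2(M-1) = 0.526984 + 0.382752 + 1.861574 = 2.7713

2.7713 bits


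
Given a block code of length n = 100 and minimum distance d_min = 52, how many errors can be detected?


Detection capability = d_min - 1 = 52 - 1 = 51

51 errors


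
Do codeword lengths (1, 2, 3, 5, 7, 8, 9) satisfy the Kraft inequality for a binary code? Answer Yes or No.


Kraft sum = sum(2^(-l_i)) = 0.9199, need <= 1. Result: satisfied (a binary prefix-free code with these lengths exists)

Yes


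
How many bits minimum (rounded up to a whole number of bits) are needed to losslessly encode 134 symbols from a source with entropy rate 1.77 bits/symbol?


Minimum bits >= n * H = 134 * 1.77 = 237.18, rounded up to a whole number of bits = 238

238 bits


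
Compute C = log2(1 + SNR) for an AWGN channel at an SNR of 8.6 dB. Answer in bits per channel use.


SNR_linear = 10^(8.6/10) = 7.2444; C = log2(1 + SNR_linear) = log2(1 + 7.2444) = 3.0434

3.0434 bits/channel use


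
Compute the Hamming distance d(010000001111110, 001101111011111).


Count differing positions: . ^ ^ ^ . ^ ^ ^ . ^ . . . . ^ = 8 differences

8


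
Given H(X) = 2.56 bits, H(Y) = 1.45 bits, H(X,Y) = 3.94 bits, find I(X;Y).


I(X;Y) = H(X) + H(Y) - H(X,Y) = 2.56 + 1.45 - 3.94 = 0.07

0.07 bits


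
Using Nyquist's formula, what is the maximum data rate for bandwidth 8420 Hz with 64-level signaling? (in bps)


Rate = 2 * B * log2(M) = 2 * 8420 * 6.0 = 101040.0

101040.0 bps


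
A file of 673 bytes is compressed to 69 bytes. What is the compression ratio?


Ratio = original / compressed = 673 / 69 = 9.7536

9.7536


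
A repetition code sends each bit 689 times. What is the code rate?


Rate = k/n = 1/689

1/689


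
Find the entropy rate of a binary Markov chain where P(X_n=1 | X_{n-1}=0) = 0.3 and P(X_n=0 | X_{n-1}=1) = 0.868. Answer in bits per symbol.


Stationary distribution: pi_0 = p10/(p01+p10) = 0.7432, pi_1 = 0.2568. Entropy rate H' = pi_0*H(p01) + pi_1*H(p10) = 0.7432*0.8813 + 0.2568*0.5629 = 0.7995

0.7995 bits/symbol


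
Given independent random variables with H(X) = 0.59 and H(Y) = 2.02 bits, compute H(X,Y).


For independent variables, H(X,Y) = H(X) + H(Y) = 0.59 + 2.02 = 2.61

2.61 bits


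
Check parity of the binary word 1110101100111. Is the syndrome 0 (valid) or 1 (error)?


Syndrome = XOR of all bits = 1 XOR 1 XOR 1 XOR 0 XOR 1 XOR 0 XOR 1 XOR 1 XOR 0 XOR 0 XOR 1 XOR 1 XOR 1 = 1

1


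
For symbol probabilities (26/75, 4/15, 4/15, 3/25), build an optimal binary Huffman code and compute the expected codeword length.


Huffman construction (repeatedly merge the two least-probable nodes; each merge adds 1 bit to every symbol beneath it): 3/25 + 4/15 = 29/75; 4/15 + 26/75 = 46/75; 29/75 + 46/75 = 1. Resulting codeword lengths (in the order the probabilities were given): (2, 2, 2, 2). L_avg = sum(p_i * l_i) = 26/75*2 + 4/15*2 + 4/15*2 + 3/25*2 = 2

2.0 bits


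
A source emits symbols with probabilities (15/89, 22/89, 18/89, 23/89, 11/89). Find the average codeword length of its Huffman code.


Huffman construction (repeatedly merge the two least-probable nodes; each merge adds 1 bit to every symbol beneath it): 11/89 + 15/89 = 26/89; 18/89 + 22/89 = 40/89; 23/89 + 26/89 = 49/89; 40/89 + 49/89 = 1. Resulting codeword lengths (in the order the probabilities were given): (3, 2, 2, 2, 3). L_avg = sum(p_i * l_i) = 15/89*3 + 22/89*2 + 18/89*2 + 23/89*2 + 11/89*3 = 204/89 = 2.2921

2.2921 bits


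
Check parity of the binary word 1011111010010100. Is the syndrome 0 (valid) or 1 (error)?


Syndrome = XOR of all bits = 1 XOR 0 XOR 1 XOR 1 XOR 1 XOR 1 XOR 1 XOR 0 XOR 1 XOR 0 XOR 0 XOR 1 XOR 0 XOR 1 XOR 0 XOR 0 = 1

1


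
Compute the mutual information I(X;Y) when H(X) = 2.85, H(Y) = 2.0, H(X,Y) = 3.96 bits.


I(X;Y) = H(X) + H(Y) - H(X,Y) = 2.85 + 2.0 - 3.96 = 0.89

0.89 bits


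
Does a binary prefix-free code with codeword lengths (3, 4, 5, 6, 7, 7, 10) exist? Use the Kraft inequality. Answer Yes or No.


Kraft sum = sum(2^(-l_i)) = 0.251, need <= 1. Result: satisfied (a binary prefix-free code with these lengths exists)

Yes


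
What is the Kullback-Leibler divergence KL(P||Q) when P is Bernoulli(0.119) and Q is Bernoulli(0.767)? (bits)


KL = p*log2(p/q) + (1-p)*log2((1-p)/(1-q)) = 0.119*log2(0.119/0.767) + 0.881*log2(0.881/0.233) = 1.3706

1.3706 bits


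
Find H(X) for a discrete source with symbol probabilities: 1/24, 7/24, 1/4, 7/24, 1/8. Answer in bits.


H = -sum(p_i * log2(p_i)). Terms: -(1/24)*log2(1/24) = 0.191040; -(7/24)*log2(7/24) = 0.518469; -(1/4)*log2(1/4) = 0.500000; -(7/24)*log2(7/24) = 0.518469; -(1/8)*log2(1/8) = 0.375000. H = 0.191040 + 0.518469 + 0.500000 + 0.518469 + 0.375000 = 2.103

2.103 bits


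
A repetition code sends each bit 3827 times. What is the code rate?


Rate = k/n = 1/3827

1/3827


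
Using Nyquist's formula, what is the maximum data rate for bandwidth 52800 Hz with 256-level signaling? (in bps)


Rate = 2 * B * log2(M) = 2 * 52800 * 8.0 = 844800.0

844800.0 bps


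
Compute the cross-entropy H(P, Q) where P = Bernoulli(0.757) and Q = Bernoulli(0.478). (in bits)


H(P,Q) = -p*log2(q) - (1-p)*log2(1-q). -0.757*log2(0.478) = 0.806143; -0.243*log2(0.522) = 0.227904. H(P,Q) = 0.806143 + 0.227904 = 1.034

1.034 bits


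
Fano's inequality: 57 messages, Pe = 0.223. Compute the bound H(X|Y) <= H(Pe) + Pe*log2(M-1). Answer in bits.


H(Pe) = -Pe*log2(Pe) - (1-Pe)*log2(1-Pe) = -0.223*log2(0.223) - 0.777*log2(0.777) = 0.482769 + 0.282838 = 0.7656. Pe*log2(M-1) = 0.223*log2(56) = 1.295040. Bound = H(Pe) + Pe*log2(M-1) = 0.482769 + 0.282838 + 1.295040 = 2.0606

2.0606 bits


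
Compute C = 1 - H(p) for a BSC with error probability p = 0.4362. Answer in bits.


H(p) = -p*log2(p) - (1-p)*log2(1-p) = -0.4362*log2(0.4362) - 0.5638*log2(0.5638) = 0.522104 + 0.466119 = 0.9882. C = 1 - H(p) = 1 - 0.9882 = 0.0118

0.0118 bits


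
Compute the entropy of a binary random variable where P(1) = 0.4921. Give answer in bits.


H = -p*log2(p) - (1-p)*log2(1-p). -0.4921*log2(0.4921) = 0.503407; -0.5079*log2(0.5079) = 0.496413. H = 0.503407 + 0.496413 = 0.9998

0.9998 bits


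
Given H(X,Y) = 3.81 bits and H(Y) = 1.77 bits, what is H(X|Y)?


H(X|Y) = H(X,Y) - H(Y) = 3.81 - 1.77 = 2.04

2.04 bits


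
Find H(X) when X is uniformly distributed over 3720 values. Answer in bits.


H = log2(n) = log2(3720) = 11.8611

11.8611 bits


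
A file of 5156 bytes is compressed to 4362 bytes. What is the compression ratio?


Ratio = original / compressed = 5156 / 4362 = 1.182

1.182


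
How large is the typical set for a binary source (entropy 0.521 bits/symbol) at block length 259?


log2|A_typical| = nH = 259 * 0.521 = 134.939, so |A_typical| ~ 2^134.939 = 4.175e+40

4.175e+40


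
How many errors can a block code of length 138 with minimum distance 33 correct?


Correction capability = floor((d-1)/2) = floor((33-1)/2) = 16

16 errors


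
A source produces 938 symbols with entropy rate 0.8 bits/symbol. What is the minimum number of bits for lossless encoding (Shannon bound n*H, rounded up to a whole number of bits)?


Minimum bits >= n * H = 938 * 0.8 = 750.4, rounded up to a whole number of bits = 751

751 bits


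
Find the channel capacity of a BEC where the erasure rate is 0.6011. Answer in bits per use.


C = 1 - epsilon = 1 - 0.6011 = 0.3989

0.3989 bits


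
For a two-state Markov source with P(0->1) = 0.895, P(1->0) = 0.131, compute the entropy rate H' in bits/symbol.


Stationary distribution: pi_0 = p10/(p01+p10) = 0.1277, pi_1 = 0.8723. Entropy rate H' = pi_0*H(p01) + pi_1*H(p10) = 0.1277*0.4846 + 0.8723*0.5602 = 0.5505

0.5505 bits/symbol


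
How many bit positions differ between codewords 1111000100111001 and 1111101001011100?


Count differing positions: . . . . ^ . ^ ^ . ^ ^ . . ^ . ^ = 7 differences

7


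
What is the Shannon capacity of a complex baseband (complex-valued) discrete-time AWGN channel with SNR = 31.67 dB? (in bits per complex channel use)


SNR_linear = 10^(31.67/10) = 1468.9263; C = log2(1 + SNR_linear) = log2(1 + 1468.9263) = 10.5215

10.5215 bits/channel use


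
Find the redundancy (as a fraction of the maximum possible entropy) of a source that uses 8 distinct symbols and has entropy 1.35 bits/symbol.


H_max = log2(K) = log2(8) = 3.0 bits/symbol. Redundancy = 1 - H/H_max = 1 - 1.35/3.0 = 1 - 0.45 = 0.55

0.55


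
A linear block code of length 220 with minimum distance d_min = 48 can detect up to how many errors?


Detection capability = d_min - 1 = 48 - 1 = 47

47 errors


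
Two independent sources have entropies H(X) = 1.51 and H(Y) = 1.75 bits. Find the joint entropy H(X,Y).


For independent variables, H(X,Y) = H(X) + H(Y) = 1.51 + 1.75 = 3.26

3.26 bits


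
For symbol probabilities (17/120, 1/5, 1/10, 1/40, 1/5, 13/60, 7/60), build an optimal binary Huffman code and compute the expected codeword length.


Huffman construction (repeatedly merge the two least-probable nodes; each merge adds 1 bit to every symbol beneath it): 1/40 + 1/10 = 1/8; 7/60 + 1/8 = 29/120; 17/120 + 1/5 = 41/120; 1/5 + 13/60 = 5/12; 29/120 + 41/120 = 7/12; 5/12 + 7/12 = 1. Resulting codeword lengths (in the order the probabilities were given): (3, 3, 4, 4, 2, 2, 3). L_avg = sum(p_i * l_i) = 17/120*3 + 1/5*3 + 1/10*4 + 1/40*4 + 1/5*2 + 13/60*2 + 7/60*3 = 65/24 = 2.7083

2.7083 bits


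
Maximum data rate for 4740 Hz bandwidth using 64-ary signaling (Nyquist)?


Rate = 2 * B * log2(M) = 2 * 4740 * 6.0 = 56880.0

56880.0 bps


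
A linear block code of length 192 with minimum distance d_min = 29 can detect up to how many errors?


Detection capability = d_min - 1 = 29 - 1 = 28

28 errors


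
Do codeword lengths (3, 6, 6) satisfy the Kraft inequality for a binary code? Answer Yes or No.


Kraft sum = sum(2^(-l_i)) = 0.1562, need <= 1. Result: satisfied (a binary prefix-free code with these lengths exists)

Yes


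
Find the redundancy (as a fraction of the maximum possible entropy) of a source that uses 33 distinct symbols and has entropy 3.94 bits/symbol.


H_max = log2(K) = log2(33) = 5.0444 bits/symbol. Redundancy = 1 - H/H_max = 1 - 3.94/5.0444 = 1 - 0.7811 = 0.2189

0.2189


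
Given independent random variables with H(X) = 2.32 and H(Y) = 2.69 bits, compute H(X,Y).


For independent variables, H(X,Y) = H(X) + H(Y) = 2.32 + 2.69 = 5.01

5.01 bits


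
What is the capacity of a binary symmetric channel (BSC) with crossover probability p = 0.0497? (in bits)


H(p) = -p*log2(p) - (1-p)*log2(1-p) = -0.0497*log2(0.0497) - 0.9503*log2(0.9503) = 0.215231 + 0.069890 = 0.2851. C = 1 - H(p) = 1 - 0.2851 = 0.7149

0.7149 bits


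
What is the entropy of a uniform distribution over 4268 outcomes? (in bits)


H = log2(n) = log2(4268) = 12.0593

12.0593 bits


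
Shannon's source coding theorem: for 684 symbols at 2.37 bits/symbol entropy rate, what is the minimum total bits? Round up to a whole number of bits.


Minimum bits >= n * H = 684 * 2.37 = 1621.08, rounded up to a whole number of bits = 1622

1622 bits


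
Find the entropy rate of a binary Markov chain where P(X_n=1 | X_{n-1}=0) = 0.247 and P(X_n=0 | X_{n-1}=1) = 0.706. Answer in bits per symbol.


Stationary distribution: pi_0 = p10/(p01+p10) = 0.7408, pi_1 = 0.2592. Entropy rate H' = pi_0*H(p01) + pi_1*H(p10) = 0.7408*0.8065 + 0.2592*0.8738 = 0.8239

0.8239 bits/symbol


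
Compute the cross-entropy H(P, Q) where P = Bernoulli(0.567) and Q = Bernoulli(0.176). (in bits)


H(P,Q) = -p*log2(q) - (1-p)*log2(1-q). -0.567*log2(0.176) = 1.421102; -0.433*log2(0.824) = 0.120930. H(P,Q) = 1.421102 + 0.120930 = 1.542

1.542 bits


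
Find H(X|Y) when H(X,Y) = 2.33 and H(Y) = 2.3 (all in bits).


H(X|Y) = H(X,Y) - H(Y) = 2.33 - 2.3 = 0.03

0.03 bits


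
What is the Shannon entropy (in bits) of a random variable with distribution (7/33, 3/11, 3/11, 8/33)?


H = -sum(p_i * log2(p_i)). Terms: -(7/33)*log2(7/33) = 0.474523; -(3/11)*log2(3/11) = 0.511219; -(3/11)*log2(3/11) = 0.511219; -(8/33)*log2(8/33) = 0.495611. H = 0.474523 + 0.511219 + 0.511219 + 0.495611 = 1.9926

1.9926 bits


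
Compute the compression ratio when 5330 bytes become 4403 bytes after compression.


Ratio = original / compressed = 5330 / 4403 = 1.2105

1.2105


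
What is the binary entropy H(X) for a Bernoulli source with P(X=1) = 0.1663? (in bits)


H = -p*log2(p) - (1-p)*log2(1-p). -0.1663*log2(0.1663) = 0.430408; -0.8337*log2(0.8337) = 0.218763. H = 0.430408 + 0.218763 = 0.6492

0.6492 bits


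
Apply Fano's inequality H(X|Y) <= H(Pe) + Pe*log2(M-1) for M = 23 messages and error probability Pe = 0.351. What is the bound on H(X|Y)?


H(Pe) = -Pe*log2(Pe) - (1-Pe)*log2(1-Pe) = -0.351*log2(0.351) - 0.649*log2(0.649) = 0.530170 + 0.404788 = 0.935. Pe*log2(M-1) = 0.351*log2(22) = 1.565260. Bound = H(Pe) + Pe*log2(M-1) = 0.530170 + 0.404788 + 1.565260 = 2.5002

2.5002 bits


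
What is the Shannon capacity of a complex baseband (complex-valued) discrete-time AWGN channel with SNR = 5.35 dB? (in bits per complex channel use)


SNR_linear = 10^(5.35/10) = 3.4277; C = log2(1 + SNR_linear) = log2(1 + 3.4277) = 2.1466

2.1466 bits/channel use


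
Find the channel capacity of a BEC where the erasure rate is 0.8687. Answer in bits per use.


C = 1 - epsilon = 1 - 0.8687 = 0.1313

0.1313 bits


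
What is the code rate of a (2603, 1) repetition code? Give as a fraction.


Rate = k/n = 1/2603

1/2603


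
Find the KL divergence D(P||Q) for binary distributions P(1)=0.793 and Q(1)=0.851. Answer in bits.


KL = p*log2(p/q) + (1-p)*log2((1-p)/(1-q)) = 0.793*log2(0.793/0.851) + 0.207*log2(0.207/0.149) = 0.0174

0.0174 bits


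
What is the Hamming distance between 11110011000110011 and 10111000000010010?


Count differing positions: . ^ . . ^ . ^ ^ . . . ^ . . . . ^ = 6 differences

6


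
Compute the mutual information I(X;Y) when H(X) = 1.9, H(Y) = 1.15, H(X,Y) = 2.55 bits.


I(X;Y) = H(X) + H(Y) - H(X,Y) = 1.9 + 1.15 - 2.55 = 0.5

0.5 bits


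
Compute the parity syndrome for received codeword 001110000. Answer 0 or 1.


Syndrome = XOR of all bits = 0 XOR 0 XOR 1 XOR 1 XOR 1 XOR 0 XOR 0 XOR 0 XOR 0 = 1

1


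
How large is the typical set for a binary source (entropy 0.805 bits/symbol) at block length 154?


log2|A_typical| = nH = 154 * 0.805 = 123.97, so |A_typical| ~ 2^123.97 = 2.083e+37

2.083e+37


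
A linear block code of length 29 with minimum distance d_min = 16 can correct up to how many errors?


Correction capability = floor((d-1)/2) = floor((16-1)/2) = 7

7 errors


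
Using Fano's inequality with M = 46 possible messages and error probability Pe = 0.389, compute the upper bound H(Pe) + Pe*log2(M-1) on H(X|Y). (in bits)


H(Pe) = -Pe*log2(Pe) - (1-Pe)*log2(1-Pe) = -0.389*log2(0.389) - 0.611*log2(0.611) = 0.529879 + 0.434272 = 0.9642. Pe*log2(M-1) = 0.389*log2(45) = 2.136331. Bound = H(Pe) + Pe*log2(M-1) = 0.529879 + 0.434272 + 2.136331 = 3.1005

3.1005 bits


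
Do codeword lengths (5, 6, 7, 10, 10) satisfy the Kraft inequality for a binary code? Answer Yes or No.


Kraft sum = sum(2^(-l_i)) = 0.0566, need <= 1. Result: satisfied (a binary prefix-free code with these lengths exists)

Yes


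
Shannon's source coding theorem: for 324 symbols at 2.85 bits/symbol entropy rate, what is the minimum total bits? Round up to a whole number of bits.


Minimum bits >= n * H = 324 * 2.85 = 923.4, rounded up to a whole number of bits = 924

924 bits


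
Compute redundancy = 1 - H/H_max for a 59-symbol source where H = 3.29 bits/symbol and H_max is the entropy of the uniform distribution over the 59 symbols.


H_max = log2(K) = log2(59) = 5.8826 bits/symbol. Redundancy = 1 - H/H_max = 1 - 3.29/5.8826 = 1 - 0.5593 = 0.4407

0.4407


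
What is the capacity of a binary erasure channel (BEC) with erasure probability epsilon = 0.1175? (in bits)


C = 1 - epsilon = 1 - 0.1175 = 0.8825

0.8825 bits


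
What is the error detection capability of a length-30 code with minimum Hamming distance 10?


Detection capability = d_min - 1 = 10 - 1 = 9

9 errors


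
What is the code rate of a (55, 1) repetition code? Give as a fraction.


Rate = k/n = 1/55

1/55


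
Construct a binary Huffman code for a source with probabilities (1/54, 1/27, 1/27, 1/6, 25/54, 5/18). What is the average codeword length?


Huffman construction (repeatedly merge the two least-probable nodes; each merge adds 1 bit to every symbol beneath it): 1/54 + 1/27 = 1/18; 1/27 + 1/18 = 5/54; 5/54 + 1/6 = 7/27; 7/27 + 5/18 = 29/54; 25/54 + 29/54 = 1. Resulting codeword lengths (in the order the probabilities were given): (5, 5, 4, 3, 1, 2). L_avg = sum(p_i * l_i) = 1/54*5 + 1/27*5 + 1/27*4 + 1/6*3 + 25/54*1 + 5/18*2 = 35/18 = 1.9444

1.9444 bits


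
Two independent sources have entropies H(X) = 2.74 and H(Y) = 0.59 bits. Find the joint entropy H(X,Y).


For independent variables, H(X,Y) = H(X) + H(Y) = 2.74 + 0.59 = 3.33

3.33 bits


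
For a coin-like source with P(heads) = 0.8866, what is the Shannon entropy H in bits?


H = -p*log2(p) - (1-p)*log2(1-p). -0.8866*log2(0.8866) = 0.153953; -0.1134*log2(0.1134) = 0.356134. H = 0.153953 + 0.356134 = 0.5101

0.5101 bits


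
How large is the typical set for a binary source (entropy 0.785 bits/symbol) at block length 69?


log2|A_typical| = nH = 69 * 0.785 = 54.165, so |A_typical| ~ 2^54.165 = 2.020e+16

2.020e+16


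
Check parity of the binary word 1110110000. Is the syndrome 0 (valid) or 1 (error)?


Syndrome = XOR of all bits = 1 XOR 1 XOR 1 XOR 0 XOR 1 XOR 1 XOR 0 XOR 0 XOR 0 XOR 0 = 1

1


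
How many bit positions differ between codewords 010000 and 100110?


Count differing positions: ^ ^ . ^ ^ . = 4 differences

4


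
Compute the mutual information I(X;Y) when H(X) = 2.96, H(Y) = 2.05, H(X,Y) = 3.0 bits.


I(X;Y) = H(X) + H(Y) - H(X,Y) = 2.96 + 2.05 - 3.0 = 2.01

2.01 bits


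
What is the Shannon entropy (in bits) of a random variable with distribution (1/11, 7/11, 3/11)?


H = -sum(p_i * log2(p_i)). Terms: -(1/11)*log2(1/11) = 0.314494; -(7/11)*log2(7/11) = 0.414958; -(3/11)*log2(3/11) = 0.511219. H = 0.314494 + 0.414958 + 0.511219 = 1.2407

1.2407 bits


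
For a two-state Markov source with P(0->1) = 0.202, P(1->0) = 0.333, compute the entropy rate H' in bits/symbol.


Stationary distribution: pi_0 = p10/(p01+p10) = 0.6224, pi_1 = 0.3776. Entropy rate H' = pi_0*H(p01) + pi_1*H(p10) = 0.6224*0.7259 + 0.3776*0.918 = 0.7984

0.7984 bits/symbol


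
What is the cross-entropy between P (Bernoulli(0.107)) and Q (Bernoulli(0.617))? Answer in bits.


H(P,Q) = -p*log2(q) - (1-p)*log2(1-q). -0.107*log2(0.617) = 0.074542; -0.893*log2(0.383) = 1.236433. H(P,Q) = 0.074542 + 1.236433 = 1.311

1.311 bits


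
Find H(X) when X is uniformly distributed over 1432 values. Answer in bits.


H = log2(n) = log2(1432) = 10.4838

10.4838 bits


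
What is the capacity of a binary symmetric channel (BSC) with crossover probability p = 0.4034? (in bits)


H(p) = -p*log2(p) - (1-p)*log2(1-p) = -0.4034*log2(0.4034) - 0.5966*log2(0.5966) = 0.528340 + 0.444565 = 0.9729. C = 1 - H(p) = 1 - 0.9729 = 0.0271

0.0271 bits


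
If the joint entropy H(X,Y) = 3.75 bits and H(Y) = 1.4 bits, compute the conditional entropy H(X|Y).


H(X|Y) = H(X,Y) - H(Y) = 3.75 - 1.4 = 2.35

2.35 bits


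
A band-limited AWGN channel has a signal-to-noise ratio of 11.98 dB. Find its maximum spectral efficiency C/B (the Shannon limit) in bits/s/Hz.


SNR_linear = 10^(11.98/10) = 15.7761; C/B = log2(1 + SNR_linear) = log2(1 + 15.7761) = 4.0683

4.0683 bits/s/Hz


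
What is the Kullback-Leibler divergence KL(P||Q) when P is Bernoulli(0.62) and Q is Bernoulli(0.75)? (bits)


KL = p*log2(p/q) + (1-p)*log2((1-p)/(1-q)) = 0.62*log2(0.62/0.75) + 0.38*log2(0.38/0.25) = 0.0593

0.0593 bits


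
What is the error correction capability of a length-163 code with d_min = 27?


Correction capability = floor((d-1)/2) = floor((27-1)/2) = 13

13 errors


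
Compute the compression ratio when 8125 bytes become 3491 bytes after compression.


Ratio = original / compressed = 8125 / 3491 = 2.3274

2.3274


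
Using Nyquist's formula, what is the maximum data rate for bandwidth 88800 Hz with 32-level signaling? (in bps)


Rate = 2 * B * log2(M) = 2 * 88800 * 5.0 = 888000.0

888000.0 bps


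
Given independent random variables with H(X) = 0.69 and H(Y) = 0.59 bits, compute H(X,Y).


For independent variables, H(X,Y) = H(X) + H(Y) = 0.69 + 0.59 = 1.28

1.28 bits


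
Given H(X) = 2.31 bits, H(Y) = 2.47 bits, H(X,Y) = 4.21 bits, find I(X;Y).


I(X;Y) = H(X) + H(Y) - H(X,Y) = 2.31 + 2.47 - 4.21 = 0.57

0.57 bits


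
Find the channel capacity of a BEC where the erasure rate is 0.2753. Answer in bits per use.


C = 1 - epsilon = 1 - 0.2753 = 0.7247

0.7247 bits


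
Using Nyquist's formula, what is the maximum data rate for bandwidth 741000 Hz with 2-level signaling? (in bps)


Rate = 2 * B * log2(M) = 2 * 741000 * 1.0 = 1482000.0

1482000.0 bps


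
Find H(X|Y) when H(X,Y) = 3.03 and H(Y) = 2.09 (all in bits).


H(X|Y) = H(X,Y) - H(Y) = 3.03 - 2.09 = 0.94

0.94 bits


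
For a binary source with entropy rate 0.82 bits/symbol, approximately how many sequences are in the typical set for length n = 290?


log2|A_typical| = nH = 290 * 0.82 = 237.8, so |A_typical| ~ 2^237.8 = 3.845e+71

3.845e+71


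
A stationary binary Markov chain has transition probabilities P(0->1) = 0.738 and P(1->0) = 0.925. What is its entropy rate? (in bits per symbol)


Stationary distribution: pi_0 = p10/(p01+p10) = 0.5562, pi_1 = 0.4438. Entropy rate H' = pi_0*H(p01) + pi_1*H(p10) = 0.5562*0.8297 + 0.4438*0.3843 = 0.6321

0.6321 bits/symbol


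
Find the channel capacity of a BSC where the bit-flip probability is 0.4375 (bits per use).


H(p) = -p*log2(p) - (1-p)*log2(1-p) = -0.4375*log2(0.4375) - 0.5625*log2(0.5625) = 0.521782 + 0.466917 = 0.9887. C = 1 - H(p) = 1 - 0.9887 = 0.0113

0.0113 bits


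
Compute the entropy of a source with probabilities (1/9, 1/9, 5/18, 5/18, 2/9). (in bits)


H = -sum(p_i * log2(p_i)). Terms: -(1/9)*log2(1/9) = 0.352214; -(1/9)*log2(1/9) = 0.352214; -(5/18)*log2(5/18) = 0.513332; -(5/18)*log2(5/18) = 0.513332; -(2/9)*log2(2/9) = 0.482206. H = 0.352214 + 0.352214 + 0.513332 + 0.513332 + 0.482206 = 2.2133

2.2133 bits


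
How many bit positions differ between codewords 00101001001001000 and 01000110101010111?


Count differing positions: . ^ ^ . ^ ^ ^ ^ ^ . . . ^ ^ ^ ^ ^ = 12 differences

12


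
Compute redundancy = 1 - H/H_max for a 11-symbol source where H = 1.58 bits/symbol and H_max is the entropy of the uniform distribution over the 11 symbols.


H_max = log2(K) = log2(11) = 3.4594 bits/symbol. Redundancy = 1 - H/H_max = 1 - 1.58/3.4594 = 1 - 0.4567 = 0.5433

0.5433


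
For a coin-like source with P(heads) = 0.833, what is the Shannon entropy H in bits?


H = -p*log2(p) - (1-p)*log2(1-p). -0.833*log2(0.833) = 0.219588; -0.167*log2(0.167) = 0.431207. H = 0.219588 + 0.431207 = 0.6508

0.6508 bits


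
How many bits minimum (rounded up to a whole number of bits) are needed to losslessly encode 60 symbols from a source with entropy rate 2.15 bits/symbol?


Minimum bits >= n * H = 60 * 2.15 = 129.0, rounded up to a whole number of bits = 129

129 bits


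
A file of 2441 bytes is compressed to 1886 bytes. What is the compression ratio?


Ratio = original / compressed = 2441 / 1886 = 1.2943

1.2943


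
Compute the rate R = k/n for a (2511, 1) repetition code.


Rate = k/n = 1/2511

1/2511


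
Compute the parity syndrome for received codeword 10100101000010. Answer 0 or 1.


Syndrome = XOR of all bits = 1 XOR 0 XOR 1 XOR 0 XOR 0 XOR 1 XOR 0 XOR 1 XOR 0 XOR 0 XOR 0 XOR 0 XOR 1 XOR 0 = 1

1


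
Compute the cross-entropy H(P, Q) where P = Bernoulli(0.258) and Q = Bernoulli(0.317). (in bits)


H(P,Q) = -p*log2(q) - (1-p)*log2(1-q). -0.258*log2(0.317) = 0.427621; -0.742*log2(0.683) = 0.408132. H(P,Q) = 0.427621 + 0.408132 = 0.8358

0.8358 bits
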